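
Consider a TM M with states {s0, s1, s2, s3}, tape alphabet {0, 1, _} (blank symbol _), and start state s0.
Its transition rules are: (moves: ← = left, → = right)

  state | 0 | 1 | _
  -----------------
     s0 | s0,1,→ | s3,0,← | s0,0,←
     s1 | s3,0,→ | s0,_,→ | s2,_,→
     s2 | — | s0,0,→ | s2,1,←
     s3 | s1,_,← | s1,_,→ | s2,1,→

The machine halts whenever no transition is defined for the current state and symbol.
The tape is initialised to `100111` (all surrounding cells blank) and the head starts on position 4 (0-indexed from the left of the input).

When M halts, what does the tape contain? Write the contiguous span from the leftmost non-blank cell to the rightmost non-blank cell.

state=s0 head=4 tape=1001[1]1__   (s0,1)→(s3,0,←)
state=s3 head=3 tape=100[1]01__   (s3,1)→(s1,_,→)
state=s1 head=4 tape=100_[0]1__   (s1,0)→(s3,0,→)
state=s3 head=5 tape=100_0[1]__   (s3,1)→(s1,_,→)
state=s1 head=6 tape=100_0_[_]_   (s1,_)→(s2,_,→)
state=s2 head=7 tape=100_0__[_]   (s2,_)→(s2,1,←)
state=s2 head=6 tape=100_0_[_]1   (s2,_)→(s2,1,←)
state=s2 head=5 tape=100_0[_]11   (s2,_)→(s2,1,←)
state=s2 head=4 tape=100_[0]111
The non-blank tape span at halt is 100_0111.

100_0111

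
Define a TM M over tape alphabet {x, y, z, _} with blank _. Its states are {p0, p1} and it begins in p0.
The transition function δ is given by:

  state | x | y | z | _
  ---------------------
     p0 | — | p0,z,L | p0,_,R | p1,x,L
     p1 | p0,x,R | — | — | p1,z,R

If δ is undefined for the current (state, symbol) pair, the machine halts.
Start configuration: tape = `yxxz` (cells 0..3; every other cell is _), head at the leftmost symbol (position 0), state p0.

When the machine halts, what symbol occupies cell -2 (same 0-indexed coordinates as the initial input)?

p0 | __[y]xxz   read y → write z, move L, go to p0
p0 | _[_]zxxz   read _ → write x, move L, go to p1
p1 | [_]xzxxz   read _ → write z, move R, go to p1
p1 | z[x]zxxz   read x → write x, move R, go to p0
p0 | zx[z]xxz   read z → write _, move R, go to p0
p0 | zx_[x]xz
Cell -2 holds z when M halts.

z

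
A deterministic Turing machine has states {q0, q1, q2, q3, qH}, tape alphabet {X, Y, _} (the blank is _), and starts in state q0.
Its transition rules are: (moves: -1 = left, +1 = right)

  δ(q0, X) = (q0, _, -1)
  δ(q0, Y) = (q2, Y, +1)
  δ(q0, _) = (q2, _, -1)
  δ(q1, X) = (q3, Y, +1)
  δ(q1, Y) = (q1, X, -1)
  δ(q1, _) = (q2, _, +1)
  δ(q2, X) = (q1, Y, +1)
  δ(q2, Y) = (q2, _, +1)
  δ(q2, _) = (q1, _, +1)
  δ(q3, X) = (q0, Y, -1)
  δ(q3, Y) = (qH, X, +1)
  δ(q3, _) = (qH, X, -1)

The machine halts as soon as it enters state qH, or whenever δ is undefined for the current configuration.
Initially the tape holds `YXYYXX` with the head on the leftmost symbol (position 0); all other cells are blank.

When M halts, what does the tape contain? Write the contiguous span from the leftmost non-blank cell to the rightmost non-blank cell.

state=q0 head=0 tape=_[Y]XYYXX_   (q0,Y)→(q2,Y,+1)
state=q2 head=1 tape=_Y[X]YYXX_   (q2,X)→(q1,Y,+1)
state=q1 head=2 tape=_YY[Y]YXX_   (q1,Y)→(q1,X,-1)
state=q1 head=1 tape=_Y[Y]XYXX_   (q1,Y)→(q1,X,-1)
state=q1 head=0 tape=_[Y]XXYXX_   (q1,Y)→(q1,X,-1)
state=q1 head=-1 tape=[_]XXXYXX_   (q1,_)→(q2,_,+1)
state=q2 head=0 tape=_[X]XXYXX_   (q2,X)→(q1,Y,+1)
state=q1 head=1 tape=_Y[X]XYXX_   (q1,X)→(q3,Y,+1)
state=q3 head=2 tape=_YY[X]YXX_   (q3,X)→(q0,Y,-1)
state=q0 head=1 tape=_Y[Y]YYXX_   (q0,Y)→(q2,Y,+1)
state=q2 head=2 tape=_YY[Y]YXX_   (q2,Y)→(q2,_,+1)
state=q2 head=3 tape=_YY_[Y]XX_   (q2,Y)→(q2,_,+1)
state=q2 head=4 tape=_YY__[X]X_   (q2,X)→(q1,Y,+1)
state=q1 head=5 tape=_YY__Y[X]_   (q1,X)→(q3,Y,+1)
state=q3 head=6 tape=_YY__YY[_]   (q3,_)→(qH,X,-1)
state=qH head=5 tape=_YY__Y[Y]X
The non-blank tape span at halt is YY__YYX.

YY__YYX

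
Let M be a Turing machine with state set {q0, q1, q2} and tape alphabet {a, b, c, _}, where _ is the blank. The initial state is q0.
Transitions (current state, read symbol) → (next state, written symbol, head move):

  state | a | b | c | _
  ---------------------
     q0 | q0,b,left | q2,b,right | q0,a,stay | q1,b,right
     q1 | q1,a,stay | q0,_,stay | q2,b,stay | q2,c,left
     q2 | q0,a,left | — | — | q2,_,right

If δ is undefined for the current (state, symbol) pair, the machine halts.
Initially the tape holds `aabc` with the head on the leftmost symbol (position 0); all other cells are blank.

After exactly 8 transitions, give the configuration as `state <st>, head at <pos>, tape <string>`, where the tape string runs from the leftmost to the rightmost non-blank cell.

q0 | _[a]abc   read a → write b, move left, go to q0
q0 | [_]babc   read _ → write b, move right, go to q1
q1 | b[b]abc   read b → write _, move stay, go to q0
q0 | b[_]abc   read _ → write b, move right, go to q1
q1 | bb[a]bc   read a → write a, move stay, go to q1
q1 | bb[a]bc   read a → write a, move stay, go to q1
q1 | bb[a]bc   read a → write a, move stay, go to q1
q1 | bb[a]bc   read a → write a, move stay, go to q1
q1 | bb[a]bc
After 8 steps: state q1, head at 1, tape bbabc.

state q1, head at 1, tape bbabc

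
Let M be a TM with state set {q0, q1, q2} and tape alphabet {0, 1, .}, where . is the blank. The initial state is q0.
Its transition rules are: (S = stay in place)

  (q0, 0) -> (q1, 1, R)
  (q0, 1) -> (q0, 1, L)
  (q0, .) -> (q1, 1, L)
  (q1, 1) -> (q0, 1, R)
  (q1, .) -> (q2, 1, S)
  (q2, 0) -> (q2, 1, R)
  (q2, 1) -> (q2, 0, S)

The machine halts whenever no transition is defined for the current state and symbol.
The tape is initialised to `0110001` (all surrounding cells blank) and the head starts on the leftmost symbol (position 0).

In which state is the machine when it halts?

state=q0 head=0 tape=..[0]110001.   (q0,0)→(q1,1,R)
state=q1 head=1 tape=..1[1]10001.   (q1,1)→(q0,1,R)
state=q0 head=2 tape=..11[1]0001.   (q0,1)→(q0,1,L)
state=q0 head=1 tape=..1[1]10001.   (q0,1)→(q0,1,L)
state=q0 head=0 tape=..[1]110001.   (q0,1)→(q0,1,L)
state=q0 head=-1 tape=.[.]1110001.   (q0,.)→(q1,1,L)
state=q1 head=-2 tape=[.]11110001.   (q1,.)→(q2,1,S)
state=q2 head=-2 tape=[1]11110001.   (q2,1)→(q2,0,S)
state=q2 head=-2 tape=[0]11110001.   (q2,0)→(q2,1,R)
state=q2 head=-1 tape=1[1]1110001.   (q2,1)→(q2,0,S)
state=q2 head=-1 tape=1[0]1110001.   (q2,0)→(q2,1,R)
state=q2 head=0 tape=11[1]110001.   (q2,1)→(q2,0,S)
state=q2 head=0 tape=11[0]110001.   (q2,0)→(q2,1,R)
state=q2 head=1 tape=111[1]10001.   (q2,1)→(q2,0,S)
state=q2 head=1 tape=111[0]10001.   (q2,0)→(q2,1,R)
state=q2 head=2 tape=1111[1]0001.   (q2,1)→(q2,0,S)
state=q2 head=2 tape=1111[0]0001.   (q2,0)→(q2,1,R)
state=q2 head=3 tape=11111[0]001.   (q2,0)→(q2,1,R)
state=q2 head=4 tape=111111[0]01.   (q2,0)→(q2,1,R)
state=q2 head=5 tape=1111111[0]1.   (q2,0)→(q2,1,R)
state=q2 head=6 tape=11111111[1].   (q2,1)→(q2,0,S)
state=q2 head=6 tape=11111111[0].   (q2,0)→(q2,1,R)
state=q2 head=7 tape=111111111[.]
No transition is defined for (q2, .); M halts in state q2.

q2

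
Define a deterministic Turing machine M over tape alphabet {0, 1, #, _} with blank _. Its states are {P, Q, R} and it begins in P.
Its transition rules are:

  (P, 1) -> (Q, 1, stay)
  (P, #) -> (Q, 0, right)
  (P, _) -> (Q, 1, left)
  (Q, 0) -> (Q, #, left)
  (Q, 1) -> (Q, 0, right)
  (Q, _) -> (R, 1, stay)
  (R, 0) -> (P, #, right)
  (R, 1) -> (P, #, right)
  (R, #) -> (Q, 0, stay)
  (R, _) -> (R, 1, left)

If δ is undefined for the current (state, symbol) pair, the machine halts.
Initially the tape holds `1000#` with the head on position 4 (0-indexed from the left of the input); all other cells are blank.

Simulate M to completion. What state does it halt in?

state=P head=4 tape=1000[#]__   (P,#)→(Q,0,right)
state=Q head=5 tape=10000[_]_   (Q,_)→(R,1,stay)
state=R head=5 tape=10000[1]_   (R,1)→(P,#,right)
state=P head=6 tape=10000#[_]   (P,_)→(Q,1,left)
state=Q head=5 tape=10000[#]1
No transition is defined for (Q, #); M halts in state Q.

Q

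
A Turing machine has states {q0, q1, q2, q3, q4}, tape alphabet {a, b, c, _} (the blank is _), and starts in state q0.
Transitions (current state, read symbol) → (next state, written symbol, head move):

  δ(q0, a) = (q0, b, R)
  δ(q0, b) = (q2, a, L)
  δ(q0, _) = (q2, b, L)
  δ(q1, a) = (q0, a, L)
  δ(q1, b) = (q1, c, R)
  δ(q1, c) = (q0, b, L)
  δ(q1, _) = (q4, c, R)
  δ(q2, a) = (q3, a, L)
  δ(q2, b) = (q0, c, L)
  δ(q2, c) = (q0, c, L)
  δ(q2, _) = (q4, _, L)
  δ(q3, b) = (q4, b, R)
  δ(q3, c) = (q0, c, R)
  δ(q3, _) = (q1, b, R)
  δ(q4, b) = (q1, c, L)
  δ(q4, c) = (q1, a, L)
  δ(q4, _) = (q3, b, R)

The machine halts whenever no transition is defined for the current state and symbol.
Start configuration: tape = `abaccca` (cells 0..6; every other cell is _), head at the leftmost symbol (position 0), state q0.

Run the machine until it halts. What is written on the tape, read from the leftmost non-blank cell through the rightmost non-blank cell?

bbcbaaccca

state=q0 head=0 tape=___[a]baccca   (q0,a)→(q0,b,R)
state=q0 head=1 tape=___b[b]accca   (q0,b)→(q2,a,L)
state=q2 head=0 tape=___[b]aaccca   (q2,b)→(q0,c,L)
state=q0 head=-1 tape=__[_]caaccca   (q0,_)→(q2,b,L)
state=q2 head=-2 tape=_[_]bcaaccca   (q2,_)→(q4,_,L)
state=q4 head=-3 tape=[_]_bcaaccca   (q4,_)→(q3,b,R)
state=q3 head=-2 tape=b[_]bcaaccca   (q3,_)→(q1,b,R)
state=q1 head=-1 tape=bb[b]caaccca   (q1,b)→(q1,c,R)
state=q1 head=0 tape=bbc[c]aaccca   (q1,c)→(q0,b,L)
state=q0 head=-1 tape=bb[c]baaccca
The non-blank tape span at halt is bbcbaaccca.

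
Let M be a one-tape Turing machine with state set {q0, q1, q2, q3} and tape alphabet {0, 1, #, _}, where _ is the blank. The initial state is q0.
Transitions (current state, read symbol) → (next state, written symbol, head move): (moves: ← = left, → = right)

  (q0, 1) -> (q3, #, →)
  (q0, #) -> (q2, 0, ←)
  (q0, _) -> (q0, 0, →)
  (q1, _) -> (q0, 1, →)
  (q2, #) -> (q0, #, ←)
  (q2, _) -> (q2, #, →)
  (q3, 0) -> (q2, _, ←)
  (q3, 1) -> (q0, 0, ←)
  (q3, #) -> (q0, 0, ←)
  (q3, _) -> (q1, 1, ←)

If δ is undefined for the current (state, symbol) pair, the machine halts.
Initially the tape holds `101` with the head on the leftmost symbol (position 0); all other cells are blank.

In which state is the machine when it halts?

q2

state=q0 head=0 tape=_[1]01   (q0,1)→(q3,#,→)
state=q3 head=1 tape=_#[0]1   (q3,0)→(q2,_,←)
state=q2 head=0 tape=_[#]_1   (q2,#)→(q0,#,←)
state=q0 head=-1 tape=[_]#_1   (q0,_)→(q0,0,→)
state=q0 head=0 tape=0[#]_1   (q0,#)→(q2,0,←)
state=q2 head=-1 tape=[0]0_1
No transition is defined for (q2, 0); M halts in state q2.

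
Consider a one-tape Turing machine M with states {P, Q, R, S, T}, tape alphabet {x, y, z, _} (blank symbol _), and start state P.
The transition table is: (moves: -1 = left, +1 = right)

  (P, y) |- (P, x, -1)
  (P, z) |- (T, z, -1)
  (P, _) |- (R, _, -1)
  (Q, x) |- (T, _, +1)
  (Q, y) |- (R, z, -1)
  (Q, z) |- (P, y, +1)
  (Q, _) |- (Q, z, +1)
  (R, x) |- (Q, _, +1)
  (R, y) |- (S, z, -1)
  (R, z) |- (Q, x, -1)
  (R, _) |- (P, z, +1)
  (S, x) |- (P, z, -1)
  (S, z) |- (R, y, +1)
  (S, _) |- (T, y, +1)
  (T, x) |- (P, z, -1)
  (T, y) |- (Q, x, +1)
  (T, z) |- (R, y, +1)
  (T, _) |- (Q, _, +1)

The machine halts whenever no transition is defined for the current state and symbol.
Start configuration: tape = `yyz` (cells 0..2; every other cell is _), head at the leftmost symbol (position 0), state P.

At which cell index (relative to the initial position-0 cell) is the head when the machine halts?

-1

state=P head=0 tape=___[y]yz_   (P,y)→(P,x,-1)
state=P head=-1 tape=__[_]xyz_   (P,_)→(R,_,-1)
state=R head=-2 tape=_[_]_xyz_   (R,_)→(P,z,+1)
state=P head=-1 tape=_z[_]xyz_   (P,_)→(R,_,-1)
state=R head=-2 tape=_[z]_xyz_   (R,z)→(Q,x,-1)
state=Q head=-3 tape=[_]x_xyz_   (Q,_)→(Q,z,+1)
state=Q head=-2 tape=z[x]_xyz_   (Q,x)→(T,_,+1)
state=T head=-1 tape=z_[_]xyz_   (T,_)→(Q,_,+1)
state=Q head=0 tape=z__[x]yz_   (Q,x)→(T,_,+1)
state=T head=1 tape=z___[y]z_   (T,y)→(Q,x,+1)
state=Q head=2 tape=z___x[z]_   (Q,z)→(P,y,+1)
state=P head=3 tape=z___xy[_]   (P,_)→(R,_,-1)
state=R head=2 tape=z___x[y]_   (R,y)→(S,z,-1)
state=S head=1 tape=z___[x]z_   (S,x)→(P,z,-1)
state=P head=0 tape=z__[_]zz_   (P,_)→(R,_,-1)
state=R head=-1 tape=z_[_]_zz_   (R,_)→(P,z,+1)
state=P head=0 tape=z_z[_]zz_   (P,_)→(R,_,-1)
state=R head=-1 tape=z_[z]_zz_   (R,z)→(Q,x,-1)
state=Q head=-2 tape=z[_]x_zz_   (Q,_)→(Q,z,+1)
state=Q head=-1 tape=zz[x]_zz_   (Q,x)→(T,_,+1)
state=T head=0 tape=zz_[_]zz_   (T,_)→(Q,_,+1)
state=Q head=1 tape=zz__[z]z_   (Q,z)→(P,y,+1)
state=P head=2 tape=zz__y[z]_   (P,z)→(T,z,-1)
state=T head=1 tape=zz__[y]z_   (T,y)→(Q,x,+1)
state=Q head=2 tape=zz__x[z]_   (Q,z)→(P,y,+1)
state=P head=3 tape=zz__xy[_]   (P,_)→(R,_,-1)
state=R head=2 tape=zz__x[y]_   (R,y)→(S,z,-1)
state=S head=1 tape=zz__[x]z_   (S,x)→(P,z,-1)
state=P head=0 tape=zz_[_]zz_   (P,_)→(R,_,-1)
state=R head=-1 tape=zz[_]_zz_   (R,_)→(P,z,+1)
state=P head=0 tape=zzz[_]zz_   (P,_)→(R,_,-1)
state=R head=-1 tape=zz[z]_zz_   (R,z)→(Q,x,-1)
state=Q head=-2 tape=z[z]x_zz_   (Q,z)→(P,y,+1)
state=P head=-1 tape=zy[x]_zz_
At halt the head is at cell -1.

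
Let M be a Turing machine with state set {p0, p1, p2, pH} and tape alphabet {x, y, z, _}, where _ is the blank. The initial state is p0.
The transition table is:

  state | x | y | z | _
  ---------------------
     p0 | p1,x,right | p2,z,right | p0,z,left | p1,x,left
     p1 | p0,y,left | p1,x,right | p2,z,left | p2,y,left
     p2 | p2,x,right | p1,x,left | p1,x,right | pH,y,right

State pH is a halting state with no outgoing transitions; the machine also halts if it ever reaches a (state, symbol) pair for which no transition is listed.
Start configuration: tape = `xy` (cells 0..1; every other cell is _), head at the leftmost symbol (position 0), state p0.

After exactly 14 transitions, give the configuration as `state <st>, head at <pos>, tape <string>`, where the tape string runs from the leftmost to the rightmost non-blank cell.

state=p0 head=0 tape=[x]y__   (p0,x)→(p1,x,right)
state=p1 head=1 tape=x[y]__   (p1,y)→(p1,x,right)
state=p1 head=2 tape=xx[_]_   (p1,_)→(p2,y,left)
state=p2 head=1 tape=x[x]y_   (p2,x)→(p2,x,right)
state=p2 head=2 tape=xx[y]_   (p2,y)→(p1,x,left)
state=p1 head=1 tape=x[x]x_   (p1,x)→(p0,y,left)
state=p0 head=0 tape=[x]yx_   (p0,x)→(p1,x,right)
state=p1 head=1 tape=x[y]x_   (p1,y)→(p1,x,right)
state=p1 head=2 tape=xx[x]_   (p1,x)→(p0,y,left)
state=p0 head=1 tape=x[x]y_   (p0,x)→(p1,x,right)
state=p1 head=2 tape=xx[y]_   (p1,y)→(p1,x,right)
state=p1 head=3 tape=xxx[_]   (p1,_)→(p2,y,left)
state=p2 head=2 tape=xx[x]y   (p2,x)→(p2,x,right)
state=p2 head=3 tape=xxx[y]   (p2,y)→(p1,x,left)
state=p1 head=2 tape=xx[x]x
After 14 steps: state p1, head at 2, tape xxxx.

state p1, head at 2, tape xxxx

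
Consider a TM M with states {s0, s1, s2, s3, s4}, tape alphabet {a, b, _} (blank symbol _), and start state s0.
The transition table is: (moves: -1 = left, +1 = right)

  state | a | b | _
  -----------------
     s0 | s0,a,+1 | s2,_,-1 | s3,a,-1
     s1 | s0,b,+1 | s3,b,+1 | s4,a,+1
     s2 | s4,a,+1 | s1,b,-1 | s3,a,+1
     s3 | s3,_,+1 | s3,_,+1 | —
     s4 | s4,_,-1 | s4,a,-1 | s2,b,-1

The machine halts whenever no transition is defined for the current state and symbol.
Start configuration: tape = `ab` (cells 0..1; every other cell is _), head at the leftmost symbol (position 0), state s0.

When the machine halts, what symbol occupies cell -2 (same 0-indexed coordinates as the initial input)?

state=s0 head=0 tape=__[a]b   (s0,a)→(s0,a,+1)
state=s0 head=1 tape=__a[b]   (s0,b)→(s2,_,-1)
state=s2 head=0 tape=__[a]_   (s2,a)→(s4,a,+1)
state=s4 head=1 tape=__a[_]   (s4,_)→(s2,b,-1)
state=s2 head=0 tape=__[a]b   (s2,a)→(s4,a,+1)
state=s4 head=1 tape=__a[b]   (s4,b)→(s4,a,-1)
state=s4 head=0 tape=__[a]a   (s4,a)→(s4,_,-1)
state=s4 head=-1 tape=_[_]_a   (s4,_)→(s2,b,-1)
state=s2 head=-2 tape=[_]b_a   (s2,_)→(s3,a,+1)
state=s3 head=-1 tape=a[b]_a   (s3,b)→(s3,_,+1)
state=s3 head=0 tape=a_[_]a
Cell -2 holds a when M halts.

a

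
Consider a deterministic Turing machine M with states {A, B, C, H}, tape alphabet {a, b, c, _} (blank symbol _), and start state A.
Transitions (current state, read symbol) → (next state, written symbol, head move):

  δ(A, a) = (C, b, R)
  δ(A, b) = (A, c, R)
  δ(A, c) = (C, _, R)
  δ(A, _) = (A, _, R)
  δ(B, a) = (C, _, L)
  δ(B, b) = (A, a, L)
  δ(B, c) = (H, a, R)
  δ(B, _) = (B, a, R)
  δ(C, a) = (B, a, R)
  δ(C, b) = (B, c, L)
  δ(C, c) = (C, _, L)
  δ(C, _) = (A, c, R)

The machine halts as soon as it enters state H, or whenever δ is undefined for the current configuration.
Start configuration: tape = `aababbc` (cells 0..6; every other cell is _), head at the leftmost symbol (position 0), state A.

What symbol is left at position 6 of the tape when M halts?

a

state=A head=0 tape=[a]ababbc_   (A,a)→(C,b,R)
state=C head=1 tape=b[a]babbc_   (C,a)→(B,a,R)
state=B head=2 tape=ba[b]abbc_   (B,b)→(A,a,L)
state=A head=1 tape=b[a]aabbc_   (A,a)→(C,b,R)
state=C head=2 tape=bb[a]abbc_   (C,a)→(B,a,R)
state=B head=3 tape=bba[a]bbc_   (B,a)→(C,_,L)
state=C head=2 tape=bb[a]_bbc_   (C,a)→(B,a,R)
state=B head=3 tape=bba[_]bbc_   (B,_)→(B,a,R)
state=B head=4 tape=bbaa[b]bc_   (B,b)→(A,a,L)
state=A head=3 tape=bba[a]abc_   (A,a)→(C,b,R)
state=C head=4 tape=bbab[a]bc_   (C,a)→(B,a,R)
state=B head=5 tape=bbaba[b]c_   (B,b)→(A,a,L)
state=A head=4 tape=bbab[a]ac_   (A,a)→(C,b,R)
state=C head=5 tape=bbabb[a]c_   (C,a)→(B,a,R)
state=B head=6 tape=bbabba[c]_   (B,c)→(H,a,R)
state=H head=7 tape=bbabbaa[_]
Cell 6 holds a when M halts.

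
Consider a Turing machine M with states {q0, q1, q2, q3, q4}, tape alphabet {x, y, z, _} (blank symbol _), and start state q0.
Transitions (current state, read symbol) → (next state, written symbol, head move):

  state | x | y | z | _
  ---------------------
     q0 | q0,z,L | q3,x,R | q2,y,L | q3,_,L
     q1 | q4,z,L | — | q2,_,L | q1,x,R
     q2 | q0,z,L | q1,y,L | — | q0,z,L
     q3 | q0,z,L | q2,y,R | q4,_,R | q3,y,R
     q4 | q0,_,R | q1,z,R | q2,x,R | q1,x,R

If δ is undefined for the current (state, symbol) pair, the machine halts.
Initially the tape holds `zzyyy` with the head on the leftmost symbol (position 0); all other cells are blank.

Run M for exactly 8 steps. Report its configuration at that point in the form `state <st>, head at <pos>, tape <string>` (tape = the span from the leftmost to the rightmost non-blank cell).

state=q0 head=0 tape=___[z]zyyy   (q0,z)→(q2,y,L)
state=q2 head=-1 tape=__[_]yzyyy   (q2,_)→(q0,z,L)
state=q0 head=-2 tape=_[_]zyzyyy   (q0,_)→(q3,_,L)
state=q3 head=-3 tape=[_]_zyzyyy   (q3,_)→(q3,y,R)
state=q3 head=-2 tape=y[_]zyzyyy   (q3,_)→(q3,y,R)
state=q3 head=-1 tape=yy[z]yzyyy   (q3,z)→(q4,_,R)
state=q4 head=0 tape=yy_[y]zyyy   (q4,y)→(q1,z,R)
state=q1 head=1 tape=yy_z[z]yyy   (q1,z)→(q2,_,L)
state=q2 head=0 tape=yy_[z]_yyy
After 8 steps: state q2, head at 0, tape yy_z_yyy.

state q2, head at 0, tape yy_z_yyy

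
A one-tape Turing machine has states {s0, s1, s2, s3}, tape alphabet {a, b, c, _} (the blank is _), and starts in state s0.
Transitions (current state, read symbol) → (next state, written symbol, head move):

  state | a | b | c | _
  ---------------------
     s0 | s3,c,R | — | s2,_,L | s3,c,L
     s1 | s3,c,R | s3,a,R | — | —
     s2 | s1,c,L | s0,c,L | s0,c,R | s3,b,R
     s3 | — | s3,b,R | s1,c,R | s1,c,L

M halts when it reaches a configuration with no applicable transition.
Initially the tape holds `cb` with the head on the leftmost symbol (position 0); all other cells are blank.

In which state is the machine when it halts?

s0 | _[c]b__   read c → write _, move L, go to s2
s2 | [_]_b__   read _ → write b, move R, go to s3
s3 | b[_]b__   read _ → write c, move L, go to s1
s1 | [b]cb__   read b → write a, move R, go to s3
s3 | a[c]b__   read c → write c, move R, go to s1
s1 | ac[b]__   read b → write a, move R, go to s3
s3 | aca[_]_   read _ → write c, move L, go to s1
s1 | ac[a]c_   read a → write c, move R, go to s3
s3 | acc[c]_   read c → write c, move R, go to s1
s1 | accc[_]
No transition is defined for (s1, _); M halts in state s1.

s1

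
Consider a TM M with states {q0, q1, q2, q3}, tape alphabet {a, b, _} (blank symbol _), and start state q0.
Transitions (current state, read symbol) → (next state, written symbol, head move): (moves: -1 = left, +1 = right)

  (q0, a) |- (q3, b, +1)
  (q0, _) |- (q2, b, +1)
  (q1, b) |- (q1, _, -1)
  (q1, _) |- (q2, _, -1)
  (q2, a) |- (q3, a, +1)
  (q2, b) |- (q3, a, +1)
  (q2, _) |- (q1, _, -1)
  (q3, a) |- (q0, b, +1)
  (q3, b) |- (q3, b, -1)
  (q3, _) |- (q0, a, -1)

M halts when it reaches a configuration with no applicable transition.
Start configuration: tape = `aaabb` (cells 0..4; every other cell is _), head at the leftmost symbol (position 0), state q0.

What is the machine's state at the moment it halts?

state=q0 head=0 tape=__[a]aabb   (q0,a)→(q3,b,+1)
state=q3 head=1 tape=__b[a]abb   (q3,a)→(q0,b,+1)
state=q0 head=2 tape=__bb[a]bb   (q0,a)→(q3,b,+1)
state=q3 head=3 tape=__bbb[b]b   (q3,b)→(q3,b,-1)
state=q3 head=2 tape=__bb[b]bb   (q3,b)→(q3,b,-1)
state=q3 head=1 tape=__b[b]bbb   (q3,b)→(q3,b,-1)
state=q3 head=0 tape=__[b]bbbb   (q3,b)→(q3,b,-1)
state=q3 head=-1 tape=_[_]bbbbb   (q3,_)→(q0,a,-1)
state=q0 head=-2 tape=[_]abbbbb   (q0,_)→(q2,b,+1)
state=q2 head=-1 tape=b[a]bbbbb   (q2,a)→(q3,a,+1)
state=q3 head=0 tape=ba[b]bbbb   (q3,b)→(q3,b,-1)
state=q3 head=-1 tape=b[a]bbbbb   (q3,a)→(q0,b,+1)
state=q0 head=0 tape=bb[b]bbbb
No transition is defined for (q0, b); M halts in state q0.

q0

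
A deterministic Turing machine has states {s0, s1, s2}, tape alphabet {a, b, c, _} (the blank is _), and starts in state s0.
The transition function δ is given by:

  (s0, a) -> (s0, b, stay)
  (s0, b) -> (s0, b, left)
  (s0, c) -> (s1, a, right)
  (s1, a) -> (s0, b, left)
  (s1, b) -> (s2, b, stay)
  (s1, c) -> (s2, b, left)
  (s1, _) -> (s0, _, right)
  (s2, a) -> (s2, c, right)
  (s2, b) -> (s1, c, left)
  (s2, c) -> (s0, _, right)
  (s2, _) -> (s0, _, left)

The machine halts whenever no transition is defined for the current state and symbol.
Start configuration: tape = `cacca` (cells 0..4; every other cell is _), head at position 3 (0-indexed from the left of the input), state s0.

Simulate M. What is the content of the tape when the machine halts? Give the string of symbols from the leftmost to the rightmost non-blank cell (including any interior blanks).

s0 | _cac[c]a   read c → write a, move right, go to s1
s1 | _caca[a]   read a → write b, move left, go to s0
s0 | _cac[a]b   read a → write b, move stay, go to s0
s0 | _cac[b]b   read b → write b, move left, go to s0
s0 | _ca[c]bb   read c → write a, move right, go to s1
s1 | _caa[b]b   read b → write b, move stay, go to s2
s2 | _caa[b]b   read b → write c, move left, go to s1
s1 | _ca[a]cb   read a → write b, move left, go to s0
s0 | _c[a]bcb   read a → write b, move stay, go to s0
s0 | _c[b]bcb   read b → write b, move left, go to s0
s0 | _[c]bbcb   read c → write a, move right, go to s1
s1 | _a[b]bcb   read b → write b, move stay, go to s2
s2 | _a[b]bcb   read b → write c, move left, go to s1
s1 | _[a]cbcb   read a → write b, move left, go to s0
s0 | [_]bcbcb
The non-blank tape span at halt is bcbcb.

bcbcb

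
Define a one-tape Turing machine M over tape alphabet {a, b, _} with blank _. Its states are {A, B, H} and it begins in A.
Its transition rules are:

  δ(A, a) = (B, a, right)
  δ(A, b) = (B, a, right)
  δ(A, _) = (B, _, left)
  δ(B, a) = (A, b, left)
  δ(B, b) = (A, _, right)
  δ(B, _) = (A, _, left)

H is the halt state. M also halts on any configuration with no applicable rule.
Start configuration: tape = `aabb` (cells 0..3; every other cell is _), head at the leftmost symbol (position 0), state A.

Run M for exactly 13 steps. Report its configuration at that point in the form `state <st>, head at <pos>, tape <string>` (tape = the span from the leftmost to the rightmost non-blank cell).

state=A head=0 tape=[a]abb_   (A,a)→(B,a,right)
state=B head=1 tape=a[a]bb_   (B,a)→(A,b,left)
state=A head=0 tape=[a]bbb_   (A,a)→(B,a,right)
state=B head=1 tape=a[b]bb_   (B,b)→(A,_,right)
state=A head=2 tape=a_[b]b_   (A,b)→(B,a,right)
state=B head=3 tape=a_a[b]_   (B,b)→(A,_,right)
state=A head=4 tape=a_a_[_]   (A,_)→(B,_,left)
state=B head=3 tape=a_a[_]_   (B,_)→(A,_,left)
state=A head=2 tape=a_[a]__   (A,a)→(B,a,right)
state=B head=3 tape=a_a[_]_   (B,_)→(A,_,left)
state=A head=2 tape=a_[a]__   (A,a)→(B,a,right)
state=B head=3 tape=a_a[_]_   (B,_)→(A,_,left)
state=A head=2 tape=a_[a]__   (A,a)→(B,a,right)
state=B head=3 tape=a_a[_]_
After 13 steps: state B, head at 3, tape a_a.

state B, head at 3, tape a_a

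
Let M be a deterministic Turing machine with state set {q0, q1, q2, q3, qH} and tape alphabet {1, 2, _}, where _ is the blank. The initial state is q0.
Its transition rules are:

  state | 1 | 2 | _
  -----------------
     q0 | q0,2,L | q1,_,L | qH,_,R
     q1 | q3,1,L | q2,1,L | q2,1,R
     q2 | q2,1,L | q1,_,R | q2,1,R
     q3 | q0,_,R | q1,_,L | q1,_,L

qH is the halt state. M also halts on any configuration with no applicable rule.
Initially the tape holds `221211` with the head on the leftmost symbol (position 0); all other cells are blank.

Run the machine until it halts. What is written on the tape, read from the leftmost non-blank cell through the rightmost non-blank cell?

state=q0 head=0 tape=_[2]21211   (q0,2)→(q1,_,L)
state=q1 head=-1 tape=[_]_21211   (q1,_)→(q2,1,R)
state=q2 head=0 tape=1[_]21211   (q2,_)→(q2,1,R)
state=q2 head=1 tape=11[2]1211   (q2,2)→(q1,_,R)
state=q1 head=2 tape=11_[1]211   (q1,1)→(q3,1,L)
state=q3 head=1 tape=11[_]1211   (q3,_)→(q1,_,L)
state=q1 head=0 tape=1[1]_1211   (q1,1)→(q3,1,L)
state=q3 head=-1 tape=[1]1_1211   (q3,1)→(q0,_,R)
state=q0 head=0 tape=_[1]_1211   (q0,1)→(q0,2,L)
state=q0 head=-1 tape=[_]2_1211   (q0,_)→(qH,_,R)
state=qH head=0 tape=_[2]_1211
The non-blank tape span at halt is 2_1211.

2_1211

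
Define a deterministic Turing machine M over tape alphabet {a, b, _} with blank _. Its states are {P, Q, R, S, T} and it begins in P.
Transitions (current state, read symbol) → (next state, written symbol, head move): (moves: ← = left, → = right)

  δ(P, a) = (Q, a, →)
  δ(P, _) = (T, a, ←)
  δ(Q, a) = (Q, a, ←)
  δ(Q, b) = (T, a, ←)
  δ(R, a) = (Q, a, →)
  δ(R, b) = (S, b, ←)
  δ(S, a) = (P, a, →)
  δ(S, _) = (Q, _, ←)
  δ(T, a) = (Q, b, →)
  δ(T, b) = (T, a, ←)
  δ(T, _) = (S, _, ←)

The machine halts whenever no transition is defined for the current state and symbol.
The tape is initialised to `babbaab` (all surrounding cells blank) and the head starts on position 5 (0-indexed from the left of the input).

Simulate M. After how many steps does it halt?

16

P | ___babba[a]b   read a → write a, move →, go to Q
Q | ___babbaa[b]   read b → write a, move ←, go to T
T | ___babba[a]a   read a → write b, move →, go to Q
Q | ___babbab[a]   read a → write a, move ←, go to Q
Q | ___babba[b]a   read b → write a, move ←, go to T
T | ___babb[a]aa   read a → write b, move →, go to Q
Q | ___babbb[a]a   read a → write a, move ←, go to Q
Q | ___babb[b]aa   read b → write a, move ←, go to T
T | ___bab[b]aaa   read b → write a, move ←, go to T
T | ___ba[b]aaaa   read b → write a, move ←, go to T
T | ___b[a]aaaaa   read a → write b, move →, go to Q
Q | ___bb[a]aaaa   read a → write a, move ←, go to Q
Q | ___b[b]aaaaa   read b → write a, move ←, go to T
T | ___[b]aaaaaa   read b → write a, move ←, go to T
T | __[_]aaaaaaa   read _ → write _, move ←, go to S
S | _[_]_aaaaaaa   read _ → write _, move ←, go to Q
Q | [_]__aaaaaaa
M halts after 16 transitions.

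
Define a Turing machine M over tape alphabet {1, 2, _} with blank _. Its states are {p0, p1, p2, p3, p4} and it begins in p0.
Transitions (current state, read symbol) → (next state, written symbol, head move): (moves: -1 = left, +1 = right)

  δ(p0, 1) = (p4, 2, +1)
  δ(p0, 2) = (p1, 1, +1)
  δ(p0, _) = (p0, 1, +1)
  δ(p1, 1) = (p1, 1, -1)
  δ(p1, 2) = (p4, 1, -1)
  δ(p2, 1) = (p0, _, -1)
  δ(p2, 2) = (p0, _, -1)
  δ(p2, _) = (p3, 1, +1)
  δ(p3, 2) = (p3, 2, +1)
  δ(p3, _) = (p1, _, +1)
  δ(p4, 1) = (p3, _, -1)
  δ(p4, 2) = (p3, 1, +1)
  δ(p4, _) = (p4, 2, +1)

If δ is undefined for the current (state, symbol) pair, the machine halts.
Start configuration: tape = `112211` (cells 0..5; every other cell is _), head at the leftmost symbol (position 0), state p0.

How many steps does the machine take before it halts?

15

state=p0 head=0 tape=[1]12211   (p0,1)→(p4,2,+1)
state=p4 head=1 tape=2[1]2211   (p4,1)→(p3,_,-1)
state=p3 head=0 tape=[2]_2211   (p3,2)→(p3,2,+1)
state=p3 head=1 tape=2[_]2211   (p3,_)→(p1,_,+1)
state=p1 head=2 tape=2_[2]211   (p1,2)→(p4,1,-1)
state=p4 head=1 tape=2[_]1211   (p4,_)→(p4,2,+1)
state=p4 head=2 tape=22[1]211   (p4,1)→(p3,_,-1)
state=p3 head=1 tape=2[2]_211   (p3,2)→(p3,2,+1)
state=p3 head=2 tape=22[_]211   (p3,_)→(p1,_,+1)
state=p1 head=3 tape=22_[2]11   (p1,2)→(p4,1,-1)
state=p4 head=2 tape=22[_]111   (p4,_)→(p4,2,+1)
state=p4 head=3 tape=222[1]11   (p4,1)→(p3,_,-1)
state=p3 head=2 tape=22[2]_11   (p3,2)→(p3,2,+1)
state=p3 head=3 tape=222[_]11   (p3,_)→(p1,_,+1)
state=p1 head=4 tape=222_[1]1   (p1,1)→(p1,1,-1)
state=p1 head=3 tape=222[_]11
M halts after 15 transitions.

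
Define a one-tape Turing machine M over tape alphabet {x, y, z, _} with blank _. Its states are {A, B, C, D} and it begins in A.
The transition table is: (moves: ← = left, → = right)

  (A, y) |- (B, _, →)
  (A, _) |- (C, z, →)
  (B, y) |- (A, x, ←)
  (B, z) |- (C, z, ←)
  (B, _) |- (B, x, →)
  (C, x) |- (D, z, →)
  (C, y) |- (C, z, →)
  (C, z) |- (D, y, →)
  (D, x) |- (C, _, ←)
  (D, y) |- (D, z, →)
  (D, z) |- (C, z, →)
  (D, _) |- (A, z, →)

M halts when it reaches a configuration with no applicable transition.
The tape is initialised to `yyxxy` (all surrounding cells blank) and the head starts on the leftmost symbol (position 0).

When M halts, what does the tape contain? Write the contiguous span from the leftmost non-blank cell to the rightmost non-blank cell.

A | [y]yxxy   read y → write _, move →, go to B
B | _[y]xxy   read y → write x, move ←, go to A
A | [_]xxxy   read _ → write z, move →, go to C
C | z[x]xxy   read x → write z, move →, go to D
D | zz[x]xy   read x → write _, move ←, go to C
C | z[z]_xy   read z → write y, move →, go to D
D | zy[_]xy   read _ → write z, move →, go to A
A | zyz[x]y
The non-blank tape span at halt is zyzxy.

zyzxy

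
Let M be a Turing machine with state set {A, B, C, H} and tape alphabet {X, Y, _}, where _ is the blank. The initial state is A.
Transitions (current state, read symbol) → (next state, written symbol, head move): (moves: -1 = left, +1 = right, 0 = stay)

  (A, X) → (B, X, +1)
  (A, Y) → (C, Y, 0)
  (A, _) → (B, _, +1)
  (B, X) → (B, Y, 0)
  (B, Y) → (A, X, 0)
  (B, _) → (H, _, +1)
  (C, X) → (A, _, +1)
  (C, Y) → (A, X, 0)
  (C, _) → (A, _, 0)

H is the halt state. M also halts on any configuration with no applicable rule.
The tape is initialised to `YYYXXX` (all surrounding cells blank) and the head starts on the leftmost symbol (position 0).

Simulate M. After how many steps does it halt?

17

state=A head=0 tape=[Y]YYXXX__   (A,Y)→(C,Y,0)
state=C head=0 tape=[Y]YYXXX__   (C,Y)→(A,X,0)
state=A head=0 tape=[X]YYXXX__   (A,X)→(B,X,+1)
state=B head=1 tape=X[Y]YXXX__   (B,Y)→(A,X,0)
state=A head=1 tape=X[X]YXXX__   (A,X)→(B,X,+1)
state=B head=2 tape=XX[Y]XXX__   (B,Y)→(A,X,0)
state=A head=2 tape=XX[X]XXX__   (A,X)→(B,X,+1)
state=B head=3 tape=XXX[X]XX__   (B,X)→(B,Y,0)
state=B head=3 tape=XXX[Y]XX__   (B,Y)→(A,X,0)
state=A head=3 tape=XXX[X]XX__   (A,X)→(B,X,+1)
state=B head=4 tape=XXXX[X]X__   (B,X)→(B,Y,0)
state=B head=4 tape=XXXX[Y]X__   (B,Y)→(A,X,0)
state=A head=4 tape=XXXX[X]X__   (A,X)→(B,X,+1)
state=B head=5 tape=XXXXX[X]__   (B,X)→(B,Y,0)
state=B head=5 tape=XXXXX[Y]__   (B,Y)→(A,X,0)
state=A head=5 tape=XXXXX[X]__   (A,X)→(B,X,+1)
state=B head=6 tape=XXXXXX[_]_   (B,_)→(H,_,+1)
state=H head=7 tape=XXXXXX_[_]
M halts after 17 transitions.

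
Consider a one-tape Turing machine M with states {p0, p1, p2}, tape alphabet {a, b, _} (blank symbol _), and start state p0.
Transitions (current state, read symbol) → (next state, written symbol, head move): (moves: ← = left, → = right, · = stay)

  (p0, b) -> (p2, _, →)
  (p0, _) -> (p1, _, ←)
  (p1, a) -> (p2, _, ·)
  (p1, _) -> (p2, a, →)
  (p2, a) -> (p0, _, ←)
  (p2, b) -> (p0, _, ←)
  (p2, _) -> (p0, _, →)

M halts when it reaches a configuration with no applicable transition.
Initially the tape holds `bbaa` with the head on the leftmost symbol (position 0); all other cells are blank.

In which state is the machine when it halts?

p0 | _[b]baa   read b → write _, move →, go to p2
p2 | __[b]aa   read b → write _, move ←, go to p0
p0 | _[_]_aa   read _ → write _, move ←, go to p1
p1 | [_]__aa   read _ → write a, move →, go to p2
p2 | a[_]_aa   read _ → write _, move →, go to p0
p0 | a_[_]aa   read _ → write _, move ←, go to p1
p1 | a[_]_aa   read _ → write a, move →, go to p2
p2 | aa[_]aa   read _ → write _, move →, go to p0
p0 | aa_[a]a
No transition is defined for (p0, a); M halts in state p0.

p0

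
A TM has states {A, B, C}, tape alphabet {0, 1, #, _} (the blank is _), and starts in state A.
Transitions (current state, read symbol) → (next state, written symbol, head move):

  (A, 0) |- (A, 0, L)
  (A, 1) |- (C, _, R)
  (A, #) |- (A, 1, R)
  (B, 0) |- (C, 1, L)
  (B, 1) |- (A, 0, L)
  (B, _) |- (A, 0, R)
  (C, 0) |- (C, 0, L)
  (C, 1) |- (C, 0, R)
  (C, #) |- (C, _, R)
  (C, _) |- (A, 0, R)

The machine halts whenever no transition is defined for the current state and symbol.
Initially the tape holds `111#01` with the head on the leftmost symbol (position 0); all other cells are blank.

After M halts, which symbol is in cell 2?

0

A | [1]11#01   read 1 → write _, move R, go to C
C | _[1]1#01   read 1 → write 0, move R, go to C
C | _0[1]#01   read 1 → write 0, move R, go to C
C | _00[#]01   read # → write _, move R, go to C
C | _00_[0]1   read 0 → write 0, move L, go to C
C | _00[_]01   read _ → write 0, move R, go to A
A | _000[0]1   read 0 → write 0, move L, go to A
A | _00[0]01   read 0 → write 0, move L, go to A
A | _0[0]001   read 0 → write 0, move L, go to A
A | _[0]0001   read 0 → write 0, move L, go to A
A | [_]00001
Cell 2 holds 0 when M halts.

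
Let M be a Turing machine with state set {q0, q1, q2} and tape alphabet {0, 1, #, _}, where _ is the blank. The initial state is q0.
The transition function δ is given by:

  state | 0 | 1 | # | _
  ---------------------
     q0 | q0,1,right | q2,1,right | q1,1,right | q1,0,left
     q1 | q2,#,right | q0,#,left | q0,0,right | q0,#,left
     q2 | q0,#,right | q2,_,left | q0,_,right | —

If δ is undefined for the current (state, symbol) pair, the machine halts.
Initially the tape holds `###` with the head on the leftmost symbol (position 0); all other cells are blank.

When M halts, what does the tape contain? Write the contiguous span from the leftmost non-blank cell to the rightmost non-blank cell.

111011#

q0 | [#]##_____   read # → write 1, move right, go to q1
q1 | 1[#]#_____   read # → write 0, move right, go to q0
q0 | 10[#]_____   read # → write 1, move right, go to q1
q1 | 101[_]____   read _ → write #, move left, go to q0
q0 | 10[1]#____   read 1 → write 1, move right, go to q2
q2 | 101[#]____   read # → write _, move right, go to q0
q0 | 101_[_]___   read _ → write 0, move left, go to q1
q1 | 101[_]0___   read _ → write #, move left, go to q0
q0 | 10[1]#0___   read 1 → write 1, move right, go to q2
q2 | 101[#]0___   read # → write _, move right, go to q0
q0 | 101_[0]___   read 0 → write 1, move right, go to q0
q0 | 101_1[_]__   read _ → write 0, move left, go to q1
q1 | 101_[1]0__   read 1 → write #, move left, go to q0
q0 | 101[_]#0__   read _ → write 0, move left, go to q1
q1 | 10[1]0#0__   read 1 → write #, move left, go to q0
q0 | 1[0]#0#0__   read 0 → write 1, move right, go to q0
q0 | 11[#]0#0__   read # → write 1, move right, go to q1
q1 | 111[0]#0__   read 0 → write #, move right, go to q2
q2 | 111#[#]0__   read # → write _, move right, go to q0
q0 | 111#_[0]__   read 0 → write 1, move right, go to q0
q0 | 111#_1[_]_   read _ → write 0, move left, go to q1
q1 | 111#_[1]0_   read 1 → write #, move left, go to q0
q0 | 111#[_]#0_   read _ → write 0, move left, go to q1
q1 | 111[#]0#0_   read # → write 0, move right, go to q0
q0 | 1110[0]#0_   read 0 → write 1, move right, go to q0
q0 | 11101[#]0_   read # → write 1, move right, go to q1
q1 | 111011[0]_   read 0 → write #, move right, go to q2
q2 | 111011#[_]
The non-blank tape span at halt is 111011#.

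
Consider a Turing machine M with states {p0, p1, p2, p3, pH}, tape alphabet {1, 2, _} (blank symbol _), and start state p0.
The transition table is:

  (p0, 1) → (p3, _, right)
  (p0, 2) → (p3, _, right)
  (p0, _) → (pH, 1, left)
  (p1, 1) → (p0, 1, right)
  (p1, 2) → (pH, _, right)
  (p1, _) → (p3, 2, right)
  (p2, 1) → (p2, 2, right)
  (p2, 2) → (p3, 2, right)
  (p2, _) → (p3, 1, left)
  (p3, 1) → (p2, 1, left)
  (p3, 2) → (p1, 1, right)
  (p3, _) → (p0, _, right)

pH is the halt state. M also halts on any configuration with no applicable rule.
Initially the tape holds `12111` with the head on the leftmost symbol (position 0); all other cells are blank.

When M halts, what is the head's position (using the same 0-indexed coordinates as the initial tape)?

state=p0 head=0 tape=[1]2111__   (p0,1)→(p3,_,right)
state=p3 head=1 tape=_[2]111__   (p3,2)→(p1,1,right)
state=p1 head=2 tape=_1[1]11__   (p1,1)→(p0,1,right)
state=p0 head=3 tape=_11[1]1__   (p0,1)→(p3,_,right)
state=p3 head=4 tape=_11_[1]__   (p3,1)→(p2,1,left)
state=p2 head=3 tape=_11[_]1__   (p2,_)→(p3,1,left)
state=p3 head=2 tape=_1[1]11__   (p3,1)→(p2,1,left)
state=p2 head=1 tape=_[1]111__   (p2,1)→(p2,2,right)
state=p2 head=2 tape=_2[1]11__   (p2,1)→(p2,2,right)
state=p2 head=3 tape=_22[1]1__   (p2,1)→(p2,2,right)
state=p2 head=4 tape=_222[1]__   (p2,1)→(p2,2,right)
state=p2 head=5 tape=_2222[_]_   (p2,_)→(p3,1,left)
state=p3 head=4 tape=_222[2]1_   (p3,2)→(p1,1,right)
state=p1 head=5 tape=_2221[1]_   (p1,1)→(p0,1,right)
state=p0 head=6 tape=_22211[_]   (p0,_)→(pH,1,left)
state=pH head=5 tape=_2221[1]1
At halt the head is at cell 5.

5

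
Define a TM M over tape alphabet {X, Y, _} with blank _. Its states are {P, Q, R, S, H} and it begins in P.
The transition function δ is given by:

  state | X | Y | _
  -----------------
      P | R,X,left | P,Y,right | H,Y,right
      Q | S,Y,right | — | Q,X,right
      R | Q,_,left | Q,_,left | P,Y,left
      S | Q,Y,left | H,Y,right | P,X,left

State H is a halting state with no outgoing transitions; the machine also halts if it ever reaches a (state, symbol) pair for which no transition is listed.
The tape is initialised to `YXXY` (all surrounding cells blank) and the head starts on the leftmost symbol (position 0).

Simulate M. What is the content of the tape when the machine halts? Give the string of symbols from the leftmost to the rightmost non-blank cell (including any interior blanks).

XXYYY

P | _[Y]XXY   read Y → write Y, move right, go to P
P | _Y[X]XY   read X → write X, move left, go to R
R | _[Y]XXY   read Y → write _, move left, go to Q
Q | [_]_XXY   read _ → write X, move right, go to Q
Q | X[_]XXY   read _ → write X, move right, go to Q
Q | XX[X]XY   read X → write Y, move right, go to S
S | XXY[X]Y   read X → write Y, move left, go to Q
Q | XX[Y]YY
The non-blank tape span at halt is XXYYY.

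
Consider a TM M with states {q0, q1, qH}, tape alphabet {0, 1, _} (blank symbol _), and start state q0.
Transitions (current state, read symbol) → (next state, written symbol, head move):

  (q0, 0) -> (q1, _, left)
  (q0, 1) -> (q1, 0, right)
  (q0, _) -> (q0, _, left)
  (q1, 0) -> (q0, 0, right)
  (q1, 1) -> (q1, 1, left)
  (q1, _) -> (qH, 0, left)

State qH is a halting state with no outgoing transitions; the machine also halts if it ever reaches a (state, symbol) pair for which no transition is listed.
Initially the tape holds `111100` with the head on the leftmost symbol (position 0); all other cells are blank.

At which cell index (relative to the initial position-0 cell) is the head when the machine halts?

-2

state=q0 head=0 tape=__[1]11100   (q0,1)→(q1,0,right)
state=q1 head=1 tape=__0[1]1100   (q1,1)→(q1,1,left)
state=q1 head=0 tape=__[0]11100   (q1,0)→(q0,0,right)
state=q0 head=1 tape=__0[1]1100   (q0,1)→(q1,0,right)
state=q1 head=2 tape=__00[1]100   (q1,1)→(q1,1,left)
state=q1 head=1 tape=__0[0]1100   (q1,0)→(q0,0,right)
state=q0 head=2 tape=__00[1]100   (q0,1)→(q1,0,right)
state=q1 head=3 tape=__000[1]00   (q1,1)→(q1,1,left)
state=q1 head=2 tape=__00[0]100   (q1,0)→(q0,0,right)
state=q0 head=3 tape=__000[1]00   (q0,1)→(q1,0,right)
state=q1 head=4 tape=__0000[0]0   (q1,0)→(q0,0,right)
state=q0 head=5 tape=__00000[0]   (q0,0)→(q1,_,left)
state=q1 head=4 tape=__0000[0]_   (q1,0)→(q0,0,right)
state=q0 head=5 tape=__00000[_]   (q0,_)→(q0,_,left)
state=q0 head=4 tape=__0000[0]_   (q0,0)→(q1,_,left)
state=q1 head=3 tape=__000[0]__   (q1,0)→(q0,0,right)
state=q0 head=4 tape=__0000[_]_   (q0,_)→(q0,_,left)
state=q0 head=3 tape=__000[0]__   (q0,0)→(q1,_,left)
state=q1 head=2 tape=__00[0]___   (q1,0)→(q0,0,right)
state=q0 head=3 tape=__000[_]__   (q0,_)→(q0,_,left)
state=q0 head=2 tape=__00[0]___   (q0,0)→(q1,_,left)
state=q1 head=1 tape=__0[0]____   (q1,0)→(q0,0,right)
state=q0 head=2 tape=__00[_]___   (q0,_)→(q0,_,left)
state=q0 head=1 tape=__0[0]____   (q0,0)→(q1,_,left)
state=q1 head=0 tape=__[0]_____   (q1,0)→(q0,0,right)
state=q0 head=1 tape=__0[_]____   (q0,_)→(q0,_,left)
state=q0 head=0 tape=__[0]_____   (q0,0)→(q1,_,left)
state=q1 head=-1 tape=_[_]______   (q1,_)→(qH,0,left)
state=qH head=-2 tape=[_]0______
At halt the head is at cell -2.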